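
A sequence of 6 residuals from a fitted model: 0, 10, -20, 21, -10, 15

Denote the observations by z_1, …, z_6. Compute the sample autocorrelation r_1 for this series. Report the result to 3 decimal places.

-0.809

Mean z̄ = (0 + 10 − 20 + 21 − 10 + 15)/6 = 2.6667
Numerator Σ_{t=1}^{5}(z_t−z̄)(z_{t+1}−z̄) = -989.7778
Denominator Σ(z_t−z̄)² = 1223.3333
r_1 = -989.7778 / 1223.3333 = -0.809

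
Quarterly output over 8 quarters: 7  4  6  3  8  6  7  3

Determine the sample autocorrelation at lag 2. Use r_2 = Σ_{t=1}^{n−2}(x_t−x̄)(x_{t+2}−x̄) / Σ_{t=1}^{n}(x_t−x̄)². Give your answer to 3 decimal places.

0.269

Mean x̄ = (7 + 4 + 6 + 3 + 8 + 6 + 7 + 3)/8 = 5.5000
Deviations from mean: 1.5000, -1.5000, 0.5000, -2.5000, 2.5000, 0.5000, 1.5000, -2.5000
Numerator Σ_{t=1}^{6}(x_t−x̄)(x_{t+2}−x̄) = 7.0000
Denominator Σ(x_t−x̄)² = 26.0000
r_2 = 7.0000 / 26.0000 = 0.269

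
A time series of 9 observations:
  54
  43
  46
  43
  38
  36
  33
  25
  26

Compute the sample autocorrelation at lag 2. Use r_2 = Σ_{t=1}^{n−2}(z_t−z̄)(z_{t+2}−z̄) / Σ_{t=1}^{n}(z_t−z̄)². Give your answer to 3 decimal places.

Mean z̄ = (54 + 43 + 46 + 43 + 38 + 36 + 33 + 25 + 26)/9 = 38.2222
Σ(z_t−z̄)(z_{t+2}−z̄) = (122.7160) + (22.8272) + (-1.7284) + (-10.6173) + (1.1605) + (29.3827) + (63.8272) = 227.5679
Denominator Σ(z_t−z̄)² = 711.5556
r_2 = 227.5679 / 711.5556 = 0.320

0.320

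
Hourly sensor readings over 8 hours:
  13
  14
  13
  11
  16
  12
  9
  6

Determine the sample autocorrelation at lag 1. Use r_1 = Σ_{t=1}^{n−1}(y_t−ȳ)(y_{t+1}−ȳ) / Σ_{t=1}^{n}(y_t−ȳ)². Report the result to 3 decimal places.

Mean ȳ = (13 + 14 + 13 + 11 + 16 + 12 + 9 + 6)/8 = 11.7500
Deviations from mean: 1.2500, 2.2500, 1.2500, -0.7500, 4.2500, 0.2500, -2.7500, -5.7500
Σ(y_t−ȳ)(y_{t+1}−ȳ) = (2.8125) + (2.8125) + (-0.9375) + (-3.1875) + (1.0625) + (-0.6875) + (15.8125) = 17.6875
Denominator Σ(y_t−ȳ)² = 67.5000
r_1 = 17.6875 / 67.5000 = 0.262

0.262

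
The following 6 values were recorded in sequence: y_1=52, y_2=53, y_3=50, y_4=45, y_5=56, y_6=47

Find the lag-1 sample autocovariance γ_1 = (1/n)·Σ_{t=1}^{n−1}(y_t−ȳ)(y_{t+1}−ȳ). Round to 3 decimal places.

Mean ȳ = (52 + 53 + 50 + 45 + 56 + 47)/6 = 50.5000
Deviations: 1.5000, 2.5000, -0.5000, -5.5000, 5.5000, -3.5000
Σ_{t=1}^{5}(y_t−ȳ)(y_{t+1}−ȳ) = -44.2500
γ_1 = -44.2500 / 6 = -7.375

-7.375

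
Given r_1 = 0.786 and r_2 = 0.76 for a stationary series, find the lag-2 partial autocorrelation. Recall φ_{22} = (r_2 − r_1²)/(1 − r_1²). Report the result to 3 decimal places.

0.372

φ_{22} = (r_2 − r_1²) / (1 − r_1²)
r_1² = (0.786)² = 0.617796
Numerator = 0.76 − 0.6178 = 0.1422; denominator = 1 − 0.6178 = 0.3822
φ_{22} = 0.1422 / 0.3822 = 0.372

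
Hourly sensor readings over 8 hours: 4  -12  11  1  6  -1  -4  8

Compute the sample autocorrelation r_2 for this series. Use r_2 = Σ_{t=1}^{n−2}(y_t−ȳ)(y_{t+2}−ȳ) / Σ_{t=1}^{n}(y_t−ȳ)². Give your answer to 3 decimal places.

0.085

Mean ȳ = (4 − 12 + 11 + 1 + 6 − 1 − 4 + 8)/8 = 1.6250
Numerator Σ_{t=1}^{6}(y_t−ȳ)(y_{t+2}−ȳ) = 32.0938
Denominator Σ(y_t−ȳ)² = 377.8750
r_2 = 32.0938 / 377.8750 = 0.085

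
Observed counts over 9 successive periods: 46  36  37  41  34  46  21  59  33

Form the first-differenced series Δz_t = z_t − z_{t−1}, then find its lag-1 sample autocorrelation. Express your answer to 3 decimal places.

-0.765

First differences Δz: -10, 1, 4, -7, 12, -25, 38, -26
Mean of differences = -1.6250
Numerator Σ(Δz_t−Δz̄)(Δz_{t+1}−Δz̄) = -2321.2656
Denominator Σ(Δz_t−Δz̄)² = 3033.8750
r_1(Δz) = -2321.2656 / 3033.8750 = -0.765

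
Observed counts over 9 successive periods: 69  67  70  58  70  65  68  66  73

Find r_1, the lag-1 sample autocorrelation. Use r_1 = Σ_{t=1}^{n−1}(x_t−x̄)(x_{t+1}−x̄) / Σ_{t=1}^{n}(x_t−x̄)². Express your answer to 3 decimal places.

-0.468

Mean x̄ = (69 + 67 + 70 + 58 + 70 + 65 + 68 + 66 + 73)/9 = 67.3333
Numerator Σ_{t=1}^{8}(x_t−x̄)(x_{t+1}−x̄) = -67.4444
Denominator Σ(x_t−x̄)² = 144.0000
r_1 = -67.4444 / 144.0000 = -0.468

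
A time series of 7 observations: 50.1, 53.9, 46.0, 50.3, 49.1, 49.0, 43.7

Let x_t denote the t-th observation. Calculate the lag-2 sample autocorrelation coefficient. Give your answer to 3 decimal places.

Mean x̄ = (50.1 + 53.9 + 46.0 + 50.3 + 49.1 + 49.0 + 43.7)/7 = 48.8714
Deviations from mean: 1.2286, 5.0286, -2.8714, 1.4286, 0.2286, 0.1286, -5.1714
Numerator Σ_{t=1}^{5}(x_t−x̄)(x_{t+2}−x̄) = 2.0012
Denominator Σ(x_t−x̄)² = 63.8943
r_2 = 2.0012 / 63.8943 = 0.031

0.031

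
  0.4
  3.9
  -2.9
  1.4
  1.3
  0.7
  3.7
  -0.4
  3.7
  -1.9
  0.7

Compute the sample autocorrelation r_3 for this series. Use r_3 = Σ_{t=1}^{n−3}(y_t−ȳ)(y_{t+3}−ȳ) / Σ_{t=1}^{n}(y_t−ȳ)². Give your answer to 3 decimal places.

Mean ȳ = (0.4 + 3.9 − 2.9 + 1.4 + 1.3 + 0.7 + 3.7 − 0.4 + 3.7 − 1.9 + 0.7)/11 = 0.9636
Numerator Σ_{t=1}^{8}(y_t−ȳ)(y_{t+3}−ȳ) = -5.7021
Denominator Σ(y_t−ȳ)² = 49.3455
r_3 = -5.7021 / 49.3455 = -0.116

-0.116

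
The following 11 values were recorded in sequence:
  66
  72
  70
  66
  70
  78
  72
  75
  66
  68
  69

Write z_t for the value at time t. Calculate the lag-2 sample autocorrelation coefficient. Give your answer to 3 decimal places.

Mean z̄ = (66 + 72 + 70 + 66 + 70 + 78 + 72 + 75 + 66 + 68 + 69)/11 = 70.1818
Numerator Σ_{t=1}^{9}(z_t−z̄)(z_{t+2}−z̄) = -15.3388
Denominator Σ(z_t−z̄)² = 149.6364
r_2 = -15.3388 / 149.6364 = -0.103

-0.103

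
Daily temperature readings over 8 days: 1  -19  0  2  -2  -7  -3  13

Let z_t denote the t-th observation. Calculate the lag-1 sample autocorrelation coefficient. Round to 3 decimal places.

Mean z̄ = (1 − 19 + 0 + 2 − 2 − 7 − 3 + 13)/8 = -1.8750
Numerator Σ_{t=1}^{7}(z_t−z̄)(z_{t+1}−z̄) = -84.8906
Denominator Σ(z_t−z̄)² = 568.8750
r_1 = -84.8906 / 568.8750 = -0.149

-0.149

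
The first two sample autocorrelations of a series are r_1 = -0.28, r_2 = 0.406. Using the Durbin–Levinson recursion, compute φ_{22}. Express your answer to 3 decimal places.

0.355

φ_{22} = (r_2 − r_1²) / (1 − r_1²)
r_1² = (-0.28)² = 0.0784
Numerator = 0.406 − 0.0784 = 0.3276; denominator = 1 − 0.0784 = 0.9216
φ_{22} = 0.3276 / 0.9216 = 0.355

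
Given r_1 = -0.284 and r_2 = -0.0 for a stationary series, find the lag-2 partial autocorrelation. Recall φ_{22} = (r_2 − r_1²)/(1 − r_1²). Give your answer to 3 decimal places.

φ_{22} = (r_2 − r_1²) / (1 − r_1²)
r_1² = (-0.284)² = 0.080656
Numerator = -0.0 − 0.0807 = -0.0807; denominator = 1 − 0.0807 = 0.9193
φ_{22} = -0.0807 / 0.9193 = -0.088

-0.088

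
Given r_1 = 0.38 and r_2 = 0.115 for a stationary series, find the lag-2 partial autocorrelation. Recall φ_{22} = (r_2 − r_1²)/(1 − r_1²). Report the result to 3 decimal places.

φ_{22} = (r_2 − r_1²) / (1 − r_1²)
r_1² = (0.38)² = 0.1444
Numerator = 0.115 − 0.1444 = -0.0294; denominator = 1 − 0.1444 = 0.8556
φ_{22} = -0.0294 / 0.8556 = -0.034

-0.034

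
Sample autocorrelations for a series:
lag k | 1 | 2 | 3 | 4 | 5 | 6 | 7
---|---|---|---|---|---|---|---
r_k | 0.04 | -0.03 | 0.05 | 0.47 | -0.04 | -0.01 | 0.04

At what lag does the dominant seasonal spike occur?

The largest autocorrelation is r_4 = 0.47; the remaining lags stay at or below 0.05.
The dominant spike at lag 4 indicates a seasonal period of 4.

4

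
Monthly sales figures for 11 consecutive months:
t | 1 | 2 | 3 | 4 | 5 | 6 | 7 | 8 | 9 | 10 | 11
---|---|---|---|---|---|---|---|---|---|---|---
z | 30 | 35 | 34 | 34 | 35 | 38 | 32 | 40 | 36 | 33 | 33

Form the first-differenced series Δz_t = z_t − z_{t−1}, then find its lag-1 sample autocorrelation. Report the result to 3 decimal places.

First differences Δz: 5, -1, 0, 1, 3, -6, 8, -4, -3, 0
Mean of differences = 0.3000
Numerator Σ(Δz_t−Δz̄)(Δz_{t+1}−Δz̄) = -87.4900
Denominator Σ(Δz_t−Δz̄)² = 160.1000
r_1(Δz) = -87.4900 / 160.1000 = -0.546

-0.546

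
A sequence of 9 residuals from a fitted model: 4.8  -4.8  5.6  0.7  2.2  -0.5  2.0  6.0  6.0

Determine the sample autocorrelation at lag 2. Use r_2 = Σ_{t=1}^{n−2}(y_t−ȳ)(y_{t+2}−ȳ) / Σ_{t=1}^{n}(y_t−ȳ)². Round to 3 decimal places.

Mean ȳ = (4.8 − 4.8 + 5.6 + 0.7 + 2.2 − 0.5 + 2.0 + 6.0 + 6.0)/9 = 2.4444
Numerator Σ_{t=1}^{7}(y_t−ȳ)(y_{t+2}−ȳ) = 12.4949
Denominator Σ(y_t−ȳ)² = 105.2422
r_2 = 12.4949 / 105.2422 = 0.119

0.119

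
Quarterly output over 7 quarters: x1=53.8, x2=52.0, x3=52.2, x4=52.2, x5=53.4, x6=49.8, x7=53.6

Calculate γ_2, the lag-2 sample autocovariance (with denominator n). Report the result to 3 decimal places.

0.186

Mean x̄ = (53.8 + 52.0 + 52.2 + 52.2 + 53.4 + 49.8 + 53.6)/7 = 52.4286
Deviations: 1.3714, -0.4286, -0.2286, -0.2286, 0.9714, -2.6286, 1.1714
Σ_{t=1}^{5}(x_t−x̄)(x_{t+2}−x̄) = 1.3012
γ_2 = 1.3012 / 7 = 0.186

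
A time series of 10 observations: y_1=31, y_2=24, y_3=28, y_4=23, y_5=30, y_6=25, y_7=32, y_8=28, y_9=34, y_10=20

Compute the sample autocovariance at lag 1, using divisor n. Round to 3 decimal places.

-8.825

Mean ȳ = (31 + 24 + 28 + 23 + 30 + 25 + 32 + 28 + 34 + 20)/10 = 27.5000
Σ_{t=1}^{9}(y_t−ȳ)(y_{t+1}−ȳ) = -88.2500
γ_1 = -88.2500 / 10 = -8.825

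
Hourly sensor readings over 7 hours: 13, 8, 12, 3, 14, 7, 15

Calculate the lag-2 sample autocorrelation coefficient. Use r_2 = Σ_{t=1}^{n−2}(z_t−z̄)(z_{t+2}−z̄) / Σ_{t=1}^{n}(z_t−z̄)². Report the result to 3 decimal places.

0.599

Mean z̄ = (13 + 8 + 12 + 3 + 14 + 7 + 15)/7 = 10.2857
Deviations from mean: 2.7143, -2.2857, 1.7143, -7.2857, 3.7143, -3.2857, 4.7143
Numerator Σ_{t=1}^{5}(z_t−z̄)(z_{t+2}−z̄) = 69.1224
Denominator Σ(z_t−z̄)² = 115.4286
r_2 = 69.1224 / 115.4286 = 0.599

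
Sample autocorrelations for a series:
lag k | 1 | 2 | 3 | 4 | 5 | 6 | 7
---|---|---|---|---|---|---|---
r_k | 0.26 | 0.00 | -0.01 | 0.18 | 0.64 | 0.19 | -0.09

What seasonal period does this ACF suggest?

The largest autocorrelation is r_5 = 0.64; the remaining lags stay at or below 0.26. The elevated value at lag 1 (0.26), dropping to 0.00 at lag 2, reflects decaying short-term dependence rather than seasonality.
The dominant spike at lag 5 indicates a seasonal period of 5.

5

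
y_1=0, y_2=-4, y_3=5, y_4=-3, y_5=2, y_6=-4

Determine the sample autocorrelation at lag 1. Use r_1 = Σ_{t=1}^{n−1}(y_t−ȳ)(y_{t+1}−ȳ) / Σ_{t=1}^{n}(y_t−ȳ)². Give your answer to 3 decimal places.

-0.734

Mean ȳ = (0 − 4 + 5 − 3 + 2 − 4)/6 = -0.6667
Σ(y_t−ȳ)(y_{t+1}−ȳ) = (-2.2222) + (-18.8889) + (-13.2222) + (-6.2222) + (-8.8889) = -49.4444
Denominator Σ(y_t−ȳ)² = 67.3333
r_1 = -49.4444 / 67.3333 = -0.734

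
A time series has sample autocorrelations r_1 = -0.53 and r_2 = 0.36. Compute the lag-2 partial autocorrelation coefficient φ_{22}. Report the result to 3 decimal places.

0.110

φ_{22} = (r_2 − r_1²) / (1 − r_1²)
r_1² = (-0.53)² = 0.2809
Numerator = 0.36 − 0.2809 = 0.0791; denominator = 1 − 0.2809 = 0.7191
φ_{22} = 0.0791 / 0.7191 = 0.110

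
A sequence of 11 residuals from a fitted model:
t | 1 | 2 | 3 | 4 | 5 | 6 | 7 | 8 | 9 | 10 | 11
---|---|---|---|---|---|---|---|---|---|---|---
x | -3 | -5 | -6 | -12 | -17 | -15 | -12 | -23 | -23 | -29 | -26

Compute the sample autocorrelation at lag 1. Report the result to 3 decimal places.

Mean x̄ = (-3 − 5 − 6 − 12 − 17 − 15 − 12 − 23 − 23 − 29 − 26)/11 = -15.5455
Numerator Σ_{t=1}^{10}(x_t−x̄)(x_{t+1}−x̄) = 532.8843
Denominator Σ(x_t−x̄)² = 788.7273
r_1 = 532.8843 / 788.7273 = 0.676

0.676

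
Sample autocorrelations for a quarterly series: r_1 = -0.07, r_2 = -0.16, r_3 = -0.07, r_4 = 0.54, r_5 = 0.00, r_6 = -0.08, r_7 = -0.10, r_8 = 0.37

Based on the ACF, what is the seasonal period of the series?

The largest autocorrelation is r_4 = 0.54, with a weaker echo at lag 8 (0.37); the remaining lags stay at or below 0.00.
The dominant spike at lag 4 indicates a seasonal period of 4.

4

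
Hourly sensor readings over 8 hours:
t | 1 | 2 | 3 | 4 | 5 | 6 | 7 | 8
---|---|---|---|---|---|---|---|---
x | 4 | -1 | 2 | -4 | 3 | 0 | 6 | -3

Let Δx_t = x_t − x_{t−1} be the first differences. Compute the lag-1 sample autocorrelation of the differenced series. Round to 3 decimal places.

-0.681

First differences Δx: -5, 3, -6, 7, -3, 6, -9
Mean of differences = -1.0000
Numerator Σ(Δx_t−Δx̄)(Δx_{t+1}−Δx̄) = -162.0000
Denominator Σ(Δx_t−Δx̄)² = 238.0000
r_1(Δx) = -162.0000 / 238.0000 = -0.681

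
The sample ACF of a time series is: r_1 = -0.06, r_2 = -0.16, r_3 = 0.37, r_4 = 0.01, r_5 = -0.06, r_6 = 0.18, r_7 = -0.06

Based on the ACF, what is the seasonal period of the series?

3

The largest autocorrelation is r_3 = 0.37, with a weaker echo at lag 6 (0.18); the remaining lags stay at or below 0.01.
The dominant spike at lag 3 indicates a seasonal period of 3.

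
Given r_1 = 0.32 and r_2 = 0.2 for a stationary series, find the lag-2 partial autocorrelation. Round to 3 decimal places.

φ_{22} = (r_2 − r_1²) / (1 − r_1²)
r_1² = (0.32)² = 0.1024
Numerator = 0.2 − 0.1024 = 0.0976; denominator = 1 − 0.1024 = 0.8976
φ_{22} = 0.0976 / 0.8976 = 0.109

0.109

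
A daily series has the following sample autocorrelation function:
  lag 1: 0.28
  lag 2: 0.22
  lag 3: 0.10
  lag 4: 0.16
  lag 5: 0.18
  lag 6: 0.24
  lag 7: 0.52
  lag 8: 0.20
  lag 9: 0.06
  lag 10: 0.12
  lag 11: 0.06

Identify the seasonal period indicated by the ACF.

The largest autocorrelation is r_7 = 0.52; the remaining lags stay at or below 0.28. The elevated value at lag 1 (0.28), dropping to 0.22 at lag 2, reflects decaying short-term dependence rather than seasonality.
The dominant spike at lag 7 indicates a seasonal period of 7.

7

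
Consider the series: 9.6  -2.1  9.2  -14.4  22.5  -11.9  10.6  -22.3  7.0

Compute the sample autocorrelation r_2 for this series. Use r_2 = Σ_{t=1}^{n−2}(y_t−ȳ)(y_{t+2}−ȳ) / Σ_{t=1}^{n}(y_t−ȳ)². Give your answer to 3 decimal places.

0.627

Mean ȳ = (9.6 − 2.1 + 9.2 − 14.4 + 22.5 − 11.9 + 10.6 − 22.3 + 7.0)/9 = 0.9111
Σ(y_t−ȳ)(y_{t+2}−ȳ) = (72.0212) + (46.1035) + (178.9479) + (196.1523) + (209.1723) + (297.3601) + (58.9946) = 1058.7520
Denominator Σ(y_t−ȳ)² = 1687.6089
r_2 = 1058.7520 / 1687.6089 = 0.627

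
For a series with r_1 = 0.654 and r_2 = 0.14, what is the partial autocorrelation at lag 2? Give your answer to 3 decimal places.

-0.503

φ_{22} = (r_2 − r_1²) / (1 − r_1²)
r_1² = (0.654)² = 0.427716
Numerator = 0.14 − 0.4277 = -0.2877; denominator = 1 − 0.4277 = 0.5723
φ_{22} = -0.2877 / 0.5723 = -0.503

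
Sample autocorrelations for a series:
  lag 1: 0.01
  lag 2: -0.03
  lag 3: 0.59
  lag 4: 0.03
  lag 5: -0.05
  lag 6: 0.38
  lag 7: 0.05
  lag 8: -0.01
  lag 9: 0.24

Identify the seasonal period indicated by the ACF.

3

The largest autocorrelation is r_3 = 0.59, with weaker echoes at lags 6 (0.38) and 9 (0.24); the remaining lags stay at or below 0.05.
The dominant spike at lag 3 indicates a seasonal period of 3.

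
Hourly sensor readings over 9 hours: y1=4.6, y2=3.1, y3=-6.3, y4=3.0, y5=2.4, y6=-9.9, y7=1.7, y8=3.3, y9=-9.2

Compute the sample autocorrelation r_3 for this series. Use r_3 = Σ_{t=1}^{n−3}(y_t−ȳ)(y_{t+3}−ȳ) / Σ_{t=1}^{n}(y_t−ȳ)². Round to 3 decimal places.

0.660

Mean ȳ = (4.6 + 3.1 − 6.3 + 3.0 + 2.4 − 9.9 + 1.7 + 3.3 − 9.2)/9 = -0.8111
Numerator Σ_{t=1}^{6}(y_t−ȳ)(y_{t+3}−ȳ) = 182.0863
Denominator Σ(y_t−ȳ)² = 275.7289
r_3 = 182.0863 / 275.7289 = 0.660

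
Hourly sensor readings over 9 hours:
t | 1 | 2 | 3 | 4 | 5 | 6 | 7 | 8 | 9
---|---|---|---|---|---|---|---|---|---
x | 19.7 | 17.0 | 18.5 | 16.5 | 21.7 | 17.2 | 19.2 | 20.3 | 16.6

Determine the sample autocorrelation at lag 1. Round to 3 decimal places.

-0.573

Mean x̄ = (19.7 + 17.0 + 18.5 + 16.5 + 21.7 + 17.2 + 19.2 + 20.3 + 16.6)/9 = 18.5222
Numerator Σ_{t=1}^{8}(x_t−x̄)(x_{t+1}−x̄) = -15.4505
Denominator Σ(x_t−x̄)² = 26.9556
r_1 = -15.4505 / 26.9556 = -0.573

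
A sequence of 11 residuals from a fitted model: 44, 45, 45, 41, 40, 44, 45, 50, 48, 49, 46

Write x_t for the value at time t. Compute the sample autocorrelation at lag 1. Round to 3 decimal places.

0.594

Mean x̄ = (44 + 45 + 45 + 41 + 40 + 44 + 45 + 50 + 48 + 49 + 46)/11 = 45.1818
Numerator Σ_{t=1}^{10}(x_t−x̄)(x_{t+1}−x̄) = 55.6033
Denominator Σ(x_t−x̄)² = 93.6364
r_1 = 55.6033 / 93.6364 = 0.594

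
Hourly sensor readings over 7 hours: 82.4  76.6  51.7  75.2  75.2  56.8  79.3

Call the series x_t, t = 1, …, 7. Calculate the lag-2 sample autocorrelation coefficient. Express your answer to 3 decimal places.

-0.360

Mean x̄ = (82.4 + 76.6 + 51.7 + 75.2 + 75.2 + 56.8 + 79.3)/7 = 71.0286
Deviations from mean: 11.3714, 5.5714, -19.3286, 4.1714, 4.1714, -14.2286, 8.2714
Numerator Σ_{t=1}^{5}(x_t−x̄)(x_{t+2}−x̄) = -302.0302
Denominator Σ(x_t−x̄)² = 839.6143
r_2 = -302.0302 / 839.6143 = -0.360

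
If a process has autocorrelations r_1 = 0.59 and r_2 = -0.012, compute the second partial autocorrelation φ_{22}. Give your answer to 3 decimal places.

φ_{22} = (r_2 − r_1²) / (1 − r_1²)
r_1² = (0.59)² = 0.3481
Numerator = -0.012 − 0.3481 = -0.3601; denominator = 1 − 0.3481 = 0.6519
φ_{22} = -0.3601 / 0.6519 = -0.552

-0.552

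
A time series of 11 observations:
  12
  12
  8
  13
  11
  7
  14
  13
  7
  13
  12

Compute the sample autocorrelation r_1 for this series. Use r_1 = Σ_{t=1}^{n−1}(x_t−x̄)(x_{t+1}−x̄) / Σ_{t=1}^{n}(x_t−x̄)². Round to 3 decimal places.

-0.430

Mean x̄ = (12 + 12 + 8 + 13 + 11 + 7 + 14 + 13 + 7 + 13 + 12)/11 = 11.0909
Numerator Σ_{t=1}^{10}(x_t−x̄)(x_{t+1}−x̄) = -27.9174
Denominator Σ(x_t−x̄)² = 64.9091
r_1 = -27.9174 / 64.9091 = -0.430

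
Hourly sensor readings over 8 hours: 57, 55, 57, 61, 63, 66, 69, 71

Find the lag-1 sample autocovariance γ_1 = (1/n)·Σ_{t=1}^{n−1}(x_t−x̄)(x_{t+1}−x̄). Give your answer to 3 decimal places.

Mean x̄ = (57 + 55 + 57 + 61 + 63 + 66 + 69 + 71)/8 = 62.3750
Σ_{t=1}^{7}(x_t−x̄)(x_{t+1}−x̄) = 169.2344
γ_1 = 169.2344 / 8 = 21.154

21.154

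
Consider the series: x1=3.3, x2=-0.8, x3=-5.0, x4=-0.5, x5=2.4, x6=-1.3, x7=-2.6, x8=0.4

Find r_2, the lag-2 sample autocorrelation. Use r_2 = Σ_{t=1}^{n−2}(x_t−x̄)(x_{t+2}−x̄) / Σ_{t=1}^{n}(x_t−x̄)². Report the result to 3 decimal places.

Mean x̄ = (3.3 − 0.8 − 5.0 − 0.5 + 2.4 − 1.3 − 2.6 + 0.4)/8 = -0.5125
Deviations from mean: 3.8125, -0.2875, -4.4875, 0.0125, 2.9125, -0.7875, -2.0875, 0.9125
Numerator Σ_{t=1}^{6}(x_t−x̄)(x_{t+2}−x̄) = -36.9903
Denominator Σ(x_t−x̄)² = 49.0488
r_2 = -36.9903 / 49.0488 = -0.754

-0.754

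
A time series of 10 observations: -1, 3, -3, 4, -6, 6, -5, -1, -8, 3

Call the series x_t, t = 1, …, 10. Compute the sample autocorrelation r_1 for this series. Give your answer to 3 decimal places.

Mean x̄ = (-1 + 3 − 3 + 4 − 6 + 6 − 5 − 1 − 8 + 3)/10 = -0.8000
Numerator Σ_{t=1}^{9}(x_t−x̄)(x_{t+1}−x̄) = -133.6400
Denominator Σ(x_t−x̄)² = 199.6000
r_1 = -133.6400 / 199.6000 = -0.670

-0.670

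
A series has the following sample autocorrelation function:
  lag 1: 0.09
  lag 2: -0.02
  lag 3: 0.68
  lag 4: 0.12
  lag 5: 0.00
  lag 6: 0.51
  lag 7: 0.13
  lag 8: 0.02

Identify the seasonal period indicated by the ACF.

The largest autocorrelation is r_3 = 0.68, with a weaker echo at lag 6 (0.51); the remaining lags stay at or below 0.13.
The dominant spike at lag 3 indicates a seasonal period of 3.

3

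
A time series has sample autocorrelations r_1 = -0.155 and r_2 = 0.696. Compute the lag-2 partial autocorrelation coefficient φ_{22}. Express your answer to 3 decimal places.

0.689

φ_{22} = (r_2 − r_1²) / (1 − r_1²)
r_1² = (-0.155)² = 0.024025
Numerator = 0.696 − 0.0240 = 0.6720; denominator = 1 − 0.0240 = 0.9760
φ_{22} = 0.6720 / 0.9760 = 0.689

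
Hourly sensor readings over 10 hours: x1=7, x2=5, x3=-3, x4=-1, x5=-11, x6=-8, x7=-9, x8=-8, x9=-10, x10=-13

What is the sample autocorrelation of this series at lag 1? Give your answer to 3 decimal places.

Mean x̄ = (7 + 5 − 3 − 1 − 11 − 8 − 9 − 8 − 10 − 13)/10 = -5.1000
Numerator Σ_{t=1}^{9}(x_t−x̄)(x_{t+1}−x̄) = 220.4900
Denominator Σ(x_t−x̄)² = 422.9000
r_1 = 220.4900 / 422.9000 = 0.521

0.521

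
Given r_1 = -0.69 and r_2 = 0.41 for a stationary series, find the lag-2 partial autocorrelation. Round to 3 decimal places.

-0.126

φ_{22} = (r_2 − r_1²) / (1 − r_1²)
r_1² = (-0.69)² = 0.4761
Numerator = 0.41 − 0.4761 = -0.0661; denominator = 1 − 0.4761 = 0.5239
φ_{22} = -0.0661 / 0.5239 = -0.126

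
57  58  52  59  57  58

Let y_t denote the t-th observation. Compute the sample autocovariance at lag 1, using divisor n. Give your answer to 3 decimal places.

-2.560

Mean ȳ = (57 + 58 + 52 + 59 + 57 + 58)/6 = 56.8333
Deviations: 0.1667, 1.1667, -4.8333, 2.1667, 0.1667, 1.1667
Σ_{t=1}^{5}(y_t−ȳ)(y_{t+1}−ȳ) = -15.3611
γ_1 = -15.3611 / 6 = -2.560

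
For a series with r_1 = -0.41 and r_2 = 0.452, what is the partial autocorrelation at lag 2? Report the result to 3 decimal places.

0.341

φ_{22} = (r_2 − r_1²) / (1 − r_1²)
r_1² = (-0.41)² = 0.1681
Numerator = 0.452 − 0.1681 = 0.2839; denominator = 1 − 0.1681 = 0.8319
φ_{22} = 0.2839 / 0.8319 = 0.341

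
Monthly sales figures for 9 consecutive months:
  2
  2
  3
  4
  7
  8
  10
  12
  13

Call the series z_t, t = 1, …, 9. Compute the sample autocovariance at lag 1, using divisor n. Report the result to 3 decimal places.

11.587

Mean z̄ = (2 + 2 + 3 + 4 + 7 + 8 + 10 + 12 + 13)/9 = 6.7778
Σ_{t=1}^{8}(z_t−z̄)(z_{t+1}−z̄) = 104.2840
γ_1 = 104.2840 / 9 = 11.587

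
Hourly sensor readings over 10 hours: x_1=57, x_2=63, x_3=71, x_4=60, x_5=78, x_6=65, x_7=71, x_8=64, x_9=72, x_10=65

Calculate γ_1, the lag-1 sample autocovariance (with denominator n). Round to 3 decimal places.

Mean x̄ = (57 + 63 + 71 + 60 + 78 + 65 + 71 + 64 + 72 + 65)/10 = 66.6000
Σ_{t=1}^{9}(x_t−x̄)(x_{t+1}−x̄) = -144.9600
γ_1 = -144.9600 / 10 = -14.496

-14.496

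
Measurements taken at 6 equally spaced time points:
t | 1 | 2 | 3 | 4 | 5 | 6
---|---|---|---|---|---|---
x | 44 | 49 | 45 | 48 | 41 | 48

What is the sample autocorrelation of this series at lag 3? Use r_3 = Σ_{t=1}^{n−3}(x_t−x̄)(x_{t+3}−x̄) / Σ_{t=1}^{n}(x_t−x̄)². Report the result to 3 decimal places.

-0.450

Mean x̄ = (44 + 49 + 45 + 48 + 41 + 48)/6 = 45.8333
Σ(x_t−x̄)(x_{t+3}−x̄) = (-3.9722) + (-15.3056) + (-1.8056) = -21.0833
Denominator Σ(x_t−x̄)² = 46.8333
r_3 = -21.0833 / 46.8333 = -0.450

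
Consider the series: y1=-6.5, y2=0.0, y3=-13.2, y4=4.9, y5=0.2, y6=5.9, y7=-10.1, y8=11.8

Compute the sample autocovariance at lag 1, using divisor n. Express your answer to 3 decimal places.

Mean ȳ = (-6.5 + 0.0 − 13.2 + 4.9 + 0.2 + 5.9 − 10.1 + 11.8)/8 = -0.8750
Deviations: -5.6250, 0.8750, -12.3250, 5.7750, 1.0750, 6.7750, -9.2250, 12.6750
Σ_{t=1}^{7}(y_t−ȳ)(y_{t+1}−ȳ) = -252.8181
γ_1 = -252.8181 / 8 = -31.602

-31.602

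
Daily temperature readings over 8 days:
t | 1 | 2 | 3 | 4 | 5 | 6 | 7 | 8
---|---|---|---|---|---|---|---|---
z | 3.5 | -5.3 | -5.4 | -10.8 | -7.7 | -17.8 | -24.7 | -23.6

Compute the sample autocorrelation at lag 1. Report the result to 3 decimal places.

Mean z̄ = (3.5 − 5.3 − 5.4 − 10.8 − 7.7 − 17.8 − 24.7 − 23.6)/8 = -11.4750
Numerator Σ_{t=1}^{7}(z_t−z̄)(z_{t+1}−z̄) = 356.7569
Denominator Σ(z_t−z̄)² = 675.9150
r_1 = 356.7569 / 675.9150 = 0.528

0.528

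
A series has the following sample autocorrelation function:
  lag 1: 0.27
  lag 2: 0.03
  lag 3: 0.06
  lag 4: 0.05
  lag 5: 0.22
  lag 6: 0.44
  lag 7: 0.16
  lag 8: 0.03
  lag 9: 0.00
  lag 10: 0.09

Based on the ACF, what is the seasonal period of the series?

6

The largest autocorrelation is r_6 = 0.44; the remaining lags stay at or below 0.27. The elevated value at lag 1 (0.27), dropping to 0.03 at lag 2, reflects decaying short-term dependence rather than seasonality.
The dominant spike at lag 6 indicates a seasonal period of 6.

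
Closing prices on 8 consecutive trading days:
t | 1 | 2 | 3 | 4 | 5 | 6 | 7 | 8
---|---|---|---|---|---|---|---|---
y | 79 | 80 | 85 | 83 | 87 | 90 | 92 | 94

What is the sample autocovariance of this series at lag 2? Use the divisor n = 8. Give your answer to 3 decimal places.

Mean ȳ = (79 + 80 + 85 + 83 + 87 + 90 + 92 + 94)/8 = 86.2500
Deviations: -7.2500, -6.2500, -1.2500, -3.2500, 0.7500, 3.7500, 5.7500, 7.7500
Σ_{t=1}^{6}(y_t−ȳ)(y_{t+2}−ȳ) = 49.6250
γ_2 = 49.6250 / 8 = 6.203

6.203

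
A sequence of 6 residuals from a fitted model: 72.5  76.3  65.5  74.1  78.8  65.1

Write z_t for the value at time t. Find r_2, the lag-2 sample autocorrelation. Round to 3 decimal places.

-0.331

Mean z̄ = (72.5 + 76.3 + 65.5 + 74.1 + 78.8 + 65.1)/6 = 72.0500
Deviations from mean: 0.4500, 4.2500, -6.5500, 2.0500, 6.7500, -6.9500
Numerator Σ_{t=1}^{4}(z_t−z̄)(z_{t+2}−z̄) = -52.6950
Denominator Σ(z_t−z̄)² = 159.2350
r_2 = -52.6950 / 159.2350 = -0.331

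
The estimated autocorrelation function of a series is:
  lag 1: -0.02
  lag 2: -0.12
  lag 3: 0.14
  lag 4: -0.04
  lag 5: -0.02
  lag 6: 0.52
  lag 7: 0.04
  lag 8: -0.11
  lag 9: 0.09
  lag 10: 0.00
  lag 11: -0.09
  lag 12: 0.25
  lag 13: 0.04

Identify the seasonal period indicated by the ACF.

The largest autocorrelation is r_6 = 0.52, with a weaker echo at lag 12 (0.25); the remaining lags stay at or below 0.14.
The dominant spike at lag 6 indicates a seasonal period of 6.

6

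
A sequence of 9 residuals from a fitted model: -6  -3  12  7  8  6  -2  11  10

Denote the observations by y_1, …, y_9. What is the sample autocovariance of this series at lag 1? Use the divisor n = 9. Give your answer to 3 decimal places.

Mean ȳ = (-6 − 3 + 12 + 7 + 8 + 6 − 2 + 11 + 10)/9 = 4.7778
Σ_{t=1}^{8}(y_t−ȳ)(y_{t+1}−ȳ) = 36.8395
γ_1 = 36.8395 / 9 = 4.093

4.093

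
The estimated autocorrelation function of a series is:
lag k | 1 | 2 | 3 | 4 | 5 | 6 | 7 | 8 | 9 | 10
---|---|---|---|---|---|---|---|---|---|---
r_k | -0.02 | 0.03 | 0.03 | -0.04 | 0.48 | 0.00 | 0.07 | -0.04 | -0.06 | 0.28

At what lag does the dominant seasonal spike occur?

5

The largest autocorrelation is r_5 = 0.48, with a weaker echo at lag 10 (0.28); the remaining lags stay at or below 0.07.
The dominant spike at lag 5 indicates a seasonal period of 5.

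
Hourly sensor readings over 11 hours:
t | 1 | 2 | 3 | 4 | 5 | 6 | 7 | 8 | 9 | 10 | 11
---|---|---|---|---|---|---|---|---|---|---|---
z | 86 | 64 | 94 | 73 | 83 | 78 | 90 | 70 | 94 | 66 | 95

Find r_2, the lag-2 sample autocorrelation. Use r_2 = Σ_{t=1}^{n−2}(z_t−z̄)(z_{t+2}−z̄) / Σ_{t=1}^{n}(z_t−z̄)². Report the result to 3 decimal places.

0.565

Mean z̄ = (86 + 64 + 94 + 73 + 83 + 78 + 90 + 70 + 94 + 66 + 95)/11 = 81.1818
Numerator Σ_{t=1}^{9}(z_t−z̄)(z_{t+2}−z̄) = 763.2066
Denominator Σ(z_t−z̄)² = 1351.6364
r_2 = 763.2066 / 1351.6364 = 0.565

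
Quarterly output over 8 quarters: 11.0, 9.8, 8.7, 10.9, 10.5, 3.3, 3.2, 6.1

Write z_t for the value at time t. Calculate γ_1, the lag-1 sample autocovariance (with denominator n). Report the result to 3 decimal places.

Mean z̄ = (11.0 + 9.8 + 8.7 + 10.9 + 10.5 + 3.3 + 3.2 + 6.1)/8 = 7.9375
Deviations: 3.0625, 1.8625, 0.7625, 2.9625, 2.5625, -4.6375, -4.7375, -1.8375
Σ_{t=1}^{7}(z_t−z̄)(z_{t+1}−z̄) = 35.7661
γ_1 = 35.7661 / 8 = 4.471

4.471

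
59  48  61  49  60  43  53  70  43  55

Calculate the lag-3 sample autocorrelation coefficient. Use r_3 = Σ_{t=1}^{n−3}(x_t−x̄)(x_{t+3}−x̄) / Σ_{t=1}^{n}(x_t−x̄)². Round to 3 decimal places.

0.125

Mean x̄ = (59 + 48 + 61 + 49 + 60 + 43 + 53 + 70 + 43 + 55)/10 = 54.1000
Σ(x_t−x̄)(x_{t+3}−x̄) = (-24.9900) + (-35.9900) + (-76.5900) + (5.6100) + (93.8100) + (123.2100) + (-0.9900) = 84.0700
Denominator Σ(x_t−x̄)² = 670.9000
r_3 = 84.0700 / 670.9000 = 0.125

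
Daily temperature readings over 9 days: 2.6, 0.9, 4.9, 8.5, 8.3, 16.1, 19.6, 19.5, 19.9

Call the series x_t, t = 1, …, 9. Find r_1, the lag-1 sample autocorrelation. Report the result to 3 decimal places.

0.732

Mean x̄ = (2.6 + 0.9 + 4.9 + 8.5 + 8.3 + 16.1 + 19.6 + 19.5 + 19.9)/9 = 11.1444
Numerator Σ_{t=1}^{8}(x_t−x̄)(x_{t+1}−x̄) = 347.1536
Denominator Σ(x_t−x̄)² = 474.5622
r_1 = 347.1536 / 474.5622 = 0.732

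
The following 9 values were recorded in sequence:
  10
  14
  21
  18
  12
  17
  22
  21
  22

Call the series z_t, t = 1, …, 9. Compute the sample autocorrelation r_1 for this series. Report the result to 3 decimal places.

0.275

Mean z̄ = (10 + 14 + 21 + 18 + 12 + 17 + 22 + 21 + 22)/9 = 17.4444
Numerator Σ_{t=1}^{8}(z_t−z̄)(z_{t+1}−z̄) = 45.1358
Denominator Σ(z_t−z̄)² = 164.2222
r_1 = 45.1358 / 164.2222 = 0.275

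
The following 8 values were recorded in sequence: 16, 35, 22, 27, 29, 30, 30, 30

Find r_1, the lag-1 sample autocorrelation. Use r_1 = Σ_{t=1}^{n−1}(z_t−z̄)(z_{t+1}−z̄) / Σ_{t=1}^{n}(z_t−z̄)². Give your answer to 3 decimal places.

-0.451

Mean z̄ = (16 + 35 + 22 + 27 + 29 + 30 + 30 + 30)/8 = 27.3750
Deviations from mean: -11.3750, 7.6250, -5.3750, -0.3750, 1.6250, 2.6250, 2.6250, 2.6250
Numerator Σ_{t=1}^{7}(z_t−z̄)(z_{t+1}−z̄) = -108.2656
Denominator Σ(z_t−z̄)² = 239.8750
r_1 = -108.2656 / 239.8750 = -0.451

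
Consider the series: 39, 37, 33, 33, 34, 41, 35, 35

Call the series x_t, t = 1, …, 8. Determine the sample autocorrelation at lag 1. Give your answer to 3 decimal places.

Mean x̄ = (39 + 37 + 33 + 33 + 34 + 41 + 35 + 35)/8 = 35.8750
Deviations from mean: 3.1250, 1.1250, -2.8750, -2.8750, -1.8750, 5.1250, -0.8750, -0.8750
Σ(x_t−x̄)(x_{t+1}−x̄) = (3.5156) + (-3.2344) + (8.2656) + (5.3906) + (-9.6094) + (-4.4844) + (0.7656) = 0.6094
Denominator Σ(x_t−x̄)² = 58.8750
r_1 = 0.6094 / 58.8750 = 0.010

0.010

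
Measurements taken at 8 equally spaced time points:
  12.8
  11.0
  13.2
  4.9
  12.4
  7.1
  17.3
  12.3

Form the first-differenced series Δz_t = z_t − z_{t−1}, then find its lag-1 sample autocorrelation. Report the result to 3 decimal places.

-0.788

First differences Δz: -1.8, 2.2, -8.3, 7.5, -5.3, 10.2, -5.0
Mean of differences = -0.0714
Numerator Σ(Δz_t−Δz̄)(Δz_{t+1}−Δz̄) = -228.8351
Denominator Σ(Δz_t−Δz̄)² = 290.3143
r_1(Δz) = -228.8351 / 290.3143 = -0.788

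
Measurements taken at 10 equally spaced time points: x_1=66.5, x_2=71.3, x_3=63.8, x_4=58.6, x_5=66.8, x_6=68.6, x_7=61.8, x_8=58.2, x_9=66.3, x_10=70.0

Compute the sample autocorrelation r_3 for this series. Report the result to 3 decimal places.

Mean x̄ = (66.5 + 71.3 + 63.8 + 58.6 + 66.8 + 68.6 + 61.8 + 58.2 + 66.3 + 70.0)/10 = 65.1900
Σ(x_t−x̄)(x_{t+3}−x̄) = (-8.6329) + (9.8371) + (-4.7399) + (22.3401) + (-11.2539) + (3.7851) + (-16.3059) = -4.9703
Denominator Σ(x_t−x̄)² = 183.3490
r_3 = -4.9703 / 183.3490 = -0.027

-0.027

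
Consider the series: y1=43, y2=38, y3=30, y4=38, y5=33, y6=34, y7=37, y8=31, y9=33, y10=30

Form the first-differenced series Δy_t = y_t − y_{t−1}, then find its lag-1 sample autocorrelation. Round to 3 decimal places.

First differences Δy: -5, -8, 8, -5, 1, 3, -6, 2, -3
Mean of differences = -1.4444
Numerator Σ(Δy_t−Δȳ)(Δy_{t+1}−Δȳ) = -111.3086
Denominator Σ(Δy_t−Δȳ)² = 218.2222
r_1(Δy) = -111.3086 / 218.2222 = -0.510

-0.510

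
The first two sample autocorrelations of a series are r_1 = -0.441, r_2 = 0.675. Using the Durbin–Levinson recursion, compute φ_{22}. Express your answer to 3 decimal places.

0.597

φ_{22} = (r_2 − r_1²) / (1 − r_1²)
r_1² = (-0.441)² = 0.194481
Numerator = 0.675 − 0.1945 = 0.4805; denominator = 1 − 0.1945 = 0.8055
φ_{22} = 0.4805 / 0.8055 = 0.597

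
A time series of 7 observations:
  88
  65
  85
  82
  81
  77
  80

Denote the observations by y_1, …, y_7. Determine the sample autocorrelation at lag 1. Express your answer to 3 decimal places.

-0.577

Mean ȳ = (88 + 65 + 85 + 82 + 81 + 77 + 80)/7 = 79.7143
Deviations from mean: 8.2857, -14.7143, 5.2857, 2.2857, 1.2857, -2.7143, 0.2857
Numerator Σ_{t=1}^{6}(y_t−ȳ)(y_{t+1}−ȳ) = -188.9388
Denominator Σ(y_t−ȳ)² = 327.4286
r_1 = -188.9388 / 327.4286 = -0.577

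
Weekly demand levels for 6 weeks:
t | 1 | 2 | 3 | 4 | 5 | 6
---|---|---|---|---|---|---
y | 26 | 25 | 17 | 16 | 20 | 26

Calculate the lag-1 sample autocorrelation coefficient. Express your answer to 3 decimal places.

Mean ȳ = (26 + 25 + 17 + 16 + 20 + 26)/6 = 21.6667
Deviations from mean: 4.3333, 3.3333, -4.6667, -5.6667, -1.6667, 4.3333
Σ(y_t−ȳ)(y_{t+1}−ȳ) = (14.4444) + (-15.5556) + (26.4444) + (9.4444) + (-7.2222) = 27.5556
Denominator Σ(y_t−ȳ)² = 105.3333
r_1 = 27.5556 / 105.3333 = 0.262

0.262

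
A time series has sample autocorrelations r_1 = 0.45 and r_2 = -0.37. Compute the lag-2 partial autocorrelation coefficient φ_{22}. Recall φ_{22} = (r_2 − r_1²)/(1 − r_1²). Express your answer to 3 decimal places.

φ_{22} = (r_2 − r_1²) / (1 − r_1²)
r_1² = (0.45)² = 0.2025
Numerator = -0.37 − 0.2025 = -0.5725; denominator = 1 − 0.2025 = 0.7975
φ_{22} = -0.5725 / 0.7975 = -0.718

-0.718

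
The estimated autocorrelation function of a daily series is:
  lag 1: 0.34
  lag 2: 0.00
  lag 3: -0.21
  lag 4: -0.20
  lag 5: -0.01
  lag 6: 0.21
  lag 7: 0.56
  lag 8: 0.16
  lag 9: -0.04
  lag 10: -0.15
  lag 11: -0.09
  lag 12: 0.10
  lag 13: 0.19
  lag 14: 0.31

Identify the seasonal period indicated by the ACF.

The largest autocorrelation is r_7 = 0.56; the remaining lags stay at or below 0.34. The elevated value at lag 1 (0.34), dropping to 0.00 at lag 2, reflects decaying short-term dependence rather than seasonality.
The dominant spike at lag 7 indicates a seasonal period of 7.

7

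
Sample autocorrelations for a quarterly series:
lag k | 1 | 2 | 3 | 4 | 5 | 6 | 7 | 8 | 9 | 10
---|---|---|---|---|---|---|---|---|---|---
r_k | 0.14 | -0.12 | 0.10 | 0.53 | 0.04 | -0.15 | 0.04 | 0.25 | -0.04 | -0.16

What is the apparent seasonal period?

The largest autocorrelation is r_4 = 0.53, with a weaker echo at lag 8 (0.25); the remaining lags stay at or below 0.14.
The dominant spike at lag 4 indicates a seasonal period of 4.

4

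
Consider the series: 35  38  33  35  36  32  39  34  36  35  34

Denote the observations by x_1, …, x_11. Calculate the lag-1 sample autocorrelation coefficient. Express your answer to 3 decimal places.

-0.638

Mean x̄ = (35 + 38 + 33 + 35 + 36 + 32 + 39 + 34 + 36 + 35 + 34)/11 = 35.1818
Numerator Σ_{t=1}^{10}(x_t−x̄)(x_{t+1}−x̄) = -26.5785
Denominator Σ(x_t−x̄)² = 41.6364
r_1 = -26.5785 / 41.6364 = -0.638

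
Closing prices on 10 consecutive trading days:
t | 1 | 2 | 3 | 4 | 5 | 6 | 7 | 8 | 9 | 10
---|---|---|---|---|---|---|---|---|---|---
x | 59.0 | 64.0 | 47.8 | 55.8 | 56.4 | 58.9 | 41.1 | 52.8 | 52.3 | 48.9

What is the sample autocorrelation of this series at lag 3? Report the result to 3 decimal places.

0.083

Mean x̄ = (59.0 + 64.0 + 47.8 + 55.8 + 56.4 + 58.9 + 41.1 + 52.8 + 52.3 + 48.9)/10 = 53.7000
Numerator Σ_{t=1}^{7}(x_t−x̄)(x_{t+3}−x̄) = 32.5700
Denominator Σ(x_t−x̄)² = 392.3000
r_3 = 32.5700 / 392.3000 = 0.083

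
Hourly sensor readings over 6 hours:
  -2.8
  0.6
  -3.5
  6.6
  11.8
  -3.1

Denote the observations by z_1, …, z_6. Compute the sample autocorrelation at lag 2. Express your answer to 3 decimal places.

Mean z̄ = (-2.8 + 0.6 − 3.5 + 6.6 + 11.8 − 3.1)/6 = 1.6000
Deviations from mean: -4.4000, -1.0000, -5.1000, 5.0000, 10.2000, -4.7000
Numerator Σ_{t=1}^{4}(z_t−z̄)(z_{t+2}−z̄) = -58.0800
Denominator Σ(z_t−z̄)² = 197.5000
r_2 = -58.0800 / 197.5000 = -0.294

-0.294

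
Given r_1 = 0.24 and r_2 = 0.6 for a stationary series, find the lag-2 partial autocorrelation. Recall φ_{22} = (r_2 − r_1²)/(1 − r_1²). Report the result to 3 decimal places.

0.576

φ_{22} = (r_2 − r_1²) / (1 − r_1²)
r_1² = (0.24)² = 0.0576
Numerator = 0.6 − 0.0576 = 0.5424; denominator = 1 − 0.0576 = 0.9424
φ_{22} = 0.5424 / 0.9424 = 0.576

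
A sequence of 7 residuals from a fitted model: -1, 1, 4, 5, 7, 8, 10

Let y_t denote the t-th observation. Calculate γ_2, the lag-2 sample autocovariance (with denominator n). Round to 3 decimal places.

2.015

Mean ȳ = (-1 + 1 + 4 + 5 + 7 + 8 + 10)/7 = 4.8571
Deviations: -5.8571, -3.8571, -0.8571, 0.1429, 2.1429, 3.1429, 5.1429
Σ_{t=1}^{5}(y_t−ȳ)(y_{t+2}−ȳ) = 14.1020
γ_2 = 14.1020 / 7 = 2.015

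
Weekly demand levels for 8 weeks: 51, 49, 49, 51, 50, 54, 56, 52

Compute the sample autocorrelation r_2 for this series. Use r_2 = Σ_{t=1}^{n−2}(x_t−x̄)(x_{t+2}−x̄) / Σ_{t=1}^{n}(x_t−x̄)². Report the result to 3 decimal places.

-0.012

Mean x̄ = (51 + 49 + 49 + 51 + 50 + 54 + 56 + 52)/8 = 51.5000
Deviations from mean: -0.5000, -2.5000, -2.5000, -0.5000, -1.5000, 2.5000, 4.5000, 0.5000
Numerator Σ_{t=1}^{6}(x_t−x̄)(x_{t+2}−x̄) = -0.5000
Denominator Σ(x_t−x̄)² = 42.0000
r_2 = -0.5000 / 42.0000 = -0.012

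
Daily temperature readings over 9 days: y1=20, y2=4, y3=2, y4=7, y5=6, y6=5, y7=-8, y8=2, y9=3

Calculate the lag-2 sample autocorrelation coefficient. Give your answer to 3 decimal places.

Mean ȳ = (20 + 4 + 2 + 7 + 6 + 5 − 8 + 2 + 3)/9 = 4.5556
Σ(y_t−ȳ)(y_{t+2}−ȳ) = (-39.4691) + (-1.3580) + (-3.6914) + (1.0864) + (-18.1358) + (-1.1358) + (19.5309) = -43.1728
Denominator Σ(y_t−ȳ)² = 420.2222
r_2 = -43.1728 / 420.2222 = -0.103

-0.103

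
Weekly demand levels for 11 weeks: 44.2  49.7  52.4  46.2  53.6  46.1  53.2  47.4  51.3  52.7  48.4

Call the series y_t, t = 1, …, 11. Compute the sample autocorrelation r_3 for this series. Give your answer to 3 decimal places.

-0.040

Mean ȳ = (44.2 + 49.7 + 52.4 + 46.2 + 53.6 + 46.1 + 53.2 + 47.4 + 51.3 + 52.7 + 48.4)/11 = 49.5636
Numerator Σ_{t=1}^{8}(y_t−ȳ)(y_{t+3}−ȳ) = -4.2885
Denominator Σ(y_t−ȳ)² = 108.5455
r_3 = -4.2885 / 108.5455 = -0.040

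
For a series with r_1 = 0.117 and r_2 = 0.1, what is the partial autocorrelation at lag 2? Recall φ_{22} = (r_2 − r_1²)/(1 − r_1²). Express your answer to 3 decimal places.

φ_{22} = (r_2 − r_1²) / (1 − r_1²)
r_1² = (0.117)² = 0.013689
Numerator = 0.1 − 0.0137 = 0.0863; denominator = 1 − 0.0137 = 0.9863
φ_{22} = 0.0863 / 0.9863 = 0.088

0.088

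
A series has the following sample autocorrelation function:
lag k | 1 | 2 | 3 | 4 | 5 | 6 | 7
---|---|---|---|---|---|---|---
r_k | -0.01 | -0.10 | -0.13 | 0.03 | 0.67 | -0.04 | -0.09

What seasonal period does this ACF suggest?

5

The largest autocorrelation is r_5 = 0.67; the remaining lags stay at or below 0.03.
The dominant spike at lag 5 indicates a seasonal period of 5.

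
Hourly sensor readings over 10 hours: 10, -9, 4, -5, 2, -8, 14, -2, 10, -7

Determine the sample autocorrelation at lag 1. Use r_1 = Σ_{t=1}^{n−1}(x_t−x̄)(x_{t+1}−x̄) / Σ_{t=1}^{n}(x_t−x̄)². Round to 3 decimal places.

-0.647

Mean x̄ = (10 − 9 + 4 − 5 + 2 − 8 + 14 − 2 + 10 − 7)/10 = 0.9000
Numerator Σ_{t=1}^{9}(x_t−x̄)(x_{t+1}−x̄) = -408.2100
Denominator Σ(x_t−x̄)² = 630.9000
r_1 = -408.2100 / 630.9000 = -0.647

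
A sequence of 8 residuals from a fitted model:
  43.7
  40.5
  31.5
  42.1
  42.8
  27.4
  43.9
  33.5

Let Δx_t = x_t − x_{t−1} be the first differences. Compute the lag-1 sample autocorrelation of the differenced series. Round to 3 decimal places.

First differences Δx: -3.2, -9.0, 10.6, 0.7, -15.4, 16.5, -10.4
Mean of differences = -1.4571
Numerator Σ(Δx_t−Δx̄)(Δx_{t+1}−Δx̄) = -492.8290
Denominator Σ(Δx_t−Δx̄)² = 806.7971
r_1(Δx) = -492.8290 / 806.7971 = -0.611

-0.611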